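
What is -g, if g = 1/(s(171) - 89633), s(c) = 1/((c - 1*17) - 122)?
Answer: 32/2868255 ≈ 1.1157e-5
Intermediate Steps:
s(c) = 1/(-139 + c) (s(c) = 1/((c - 17) - 122) = 1/((-17 + c) - 122) = 1/(-139 + c))
g = -32/2868255 (g = 1/(1/(-139 + 171) - 89633) = 1/(1/32 - 89633) = 1/(-2868255/32) = -32/2868255 ≈ -1.1157e-5)
-g = -1*(-32/2868255) = 32/2868255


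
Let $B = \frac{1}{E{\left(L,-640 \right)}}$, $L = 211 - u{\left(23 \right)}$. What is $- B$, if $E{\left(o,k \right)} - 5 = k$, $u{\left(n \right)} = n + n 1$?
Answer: $\frac{1}{635} \approx 0.0015748$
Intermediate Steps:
$u{\left(n \right)} = 2 n$ ($u{\left(n \right)} = n + n = 2 n$)
$L = 165$ ($L = 211 - 2 \cdot 23 = 211 - 46 = 165$)
$E{\left(o,k \right)} = 5 + k$
$B = - \frac{1}{635}$ ($B = \frac{1}{5 - 640} = \frac{1}{-635} = - \frac{1}{635} \approx -0.0015748$)
$- B = \left(-1\right) \left(- \frac{1}{635}\right) = \frac{1}{635}$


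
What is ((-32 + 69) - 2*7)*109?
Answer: 2507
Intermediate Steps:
((-32 + 69) - 2*7)*109 = (37 - 14)*109 = 23*109 = 2507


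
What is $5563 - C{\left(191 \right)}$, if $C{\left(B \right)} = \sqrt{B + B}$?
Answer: $5563 - \sqrt{382} \approx 5543.5$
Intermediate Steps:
$C{\left(B \right)} = \sqrt{2} \sqrt{B}$ ($C{\left(B \right)} = \sqrt{2 B} = \sqrt{2} \sqrt{B}$)
$5563 - C{\left(191 \right)} = 5563 - \sqrt{2} \sqrt{191} = 5563 - \sqrt{382}$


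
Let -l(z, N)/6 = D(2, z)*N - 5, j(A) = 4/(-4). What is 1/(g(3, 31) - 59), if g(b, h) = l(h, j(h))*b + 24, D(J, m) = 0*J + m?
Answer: 1/613 ≈ 0.0016313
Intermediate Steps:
j(A) = -1 (j(A) = 4*(-¼) = -1)
D(J, m) = m (D(J, m) = 0 + m = m)
l(z, N) = 30 - 6*N*z (l(z, N) = -6*(z*N - 5) = -6*(N*z - 5) = -6*(-5 + N*z) = 30 - 6*N*z)
g(b, h) = 24 + b*(30 + 6*h) (g(b, h) = (30 - 6*(-1)*h)*b + 24 = (30 + 6*h)*b + 24 = b*(30 + 6*h) + 24 = 24 + b*(30 + 6*h))
1/(g(3, 31) - 59) = 1/((24 + 6*3*(5 + 31)) - 59) = 1/((24 + 6*3*36) - 59) = 1/((24 + 648) - 59) = 1/(672 - 59) = 1/613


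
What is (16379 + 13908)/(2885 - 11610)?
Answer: -30287/8725 ≈ -3.4713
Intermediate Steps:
(16379 + 13908)/(2885 - 11610) = 30287/(-8725) = 30287*(-1/8725) = -30287/8725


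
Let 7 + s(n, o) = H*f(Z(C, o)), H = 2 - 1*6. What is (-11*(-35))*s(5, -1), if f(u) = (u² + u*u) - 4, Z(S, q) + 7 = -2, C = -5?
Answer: -246015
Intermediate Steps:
Z(S, q) = -9 (Z(S, q) = -7 - 2 = -9)
f(u) = -4 + 2*u² (f(u) = (u² + u²) - 4 = 2*u² - 4 = -4 + 2*u²)
H = -4 (H = 2 - 6 = -4)
s(n, o) = -639 (s(n, o) = -7 - 4*(-4 + 2*(-9)²) = -7 - 4*(-4 + 2*81) = -7 - 4*(-4 + 162) = -7 - 4*158 = -7 - 632 = -639)
(-11*(-35))*s(5, -1) = -11*(-35)*(-639) = 385*(-639) = -246015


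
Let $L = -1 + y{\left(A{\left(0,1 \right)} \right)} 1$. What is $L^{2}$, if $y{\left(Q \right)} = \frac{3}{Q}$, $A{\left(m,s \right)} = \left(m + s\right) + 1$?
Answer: $\frac{1}{4} \approx 0.25$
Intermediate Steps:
$A{\left(m,s \right)} = 1 + m + s$
$L = \frac{1}{2}$ ($L = -1 + \frac{3}{1 + 0 + 1} \cdot 1 = -1 + \frac{3}{2} \cdot 1 = -1 + \frac{3}{2} = \frac{1}{2} \approx 0.5$)
$L^{2} = \left(\frac{1}{2}\right)^{2} = \frac{1}{4}$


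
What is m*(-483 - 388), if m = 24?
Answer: -20904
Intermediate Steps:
m*(-483 - 388) = 24*(-483 - 388) = 24*(-871) = -20904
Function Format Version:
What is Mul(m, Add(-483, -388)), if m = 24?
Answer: -20904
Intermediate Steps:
Mul(m, Add(-483, -388)) = Mul(24, Add(-483, -388)) = Mul(24, -871) = -20904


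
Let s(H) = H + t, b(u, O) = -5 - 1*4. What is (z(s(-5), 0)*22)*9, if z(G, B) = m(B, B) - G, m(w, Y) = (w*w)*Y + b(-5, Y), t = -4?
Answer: 0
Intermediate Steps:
b(u, O) = -9 (b(u, O) = -5 - 4 = -9)
s(H) = -4 + H (s(H) = H - 4 = -4 + H)
m(w, Y) = -9 + Y*w**2 (m(w, Y) = (w*w)*Y - 9 = w**2*Y - 9 = Y*w**2 - 9 = -9 + Y*w**2)
z(G, B) = -9 + B**3 - G (z(G, B) = (-9 + B*B**2) - G = (-9 + B**3) - G = -9 + B**3 - G)
(z(s(-5), 0)*22)*9 = ((-9 + 0**3 - (-4 - 5))*22)*9 = ((-9 + 0 - 1*(-9))*22)*9 = ((-9 + 0 + 9)*22)*9 = (0*22)*9 = 0*9 = 0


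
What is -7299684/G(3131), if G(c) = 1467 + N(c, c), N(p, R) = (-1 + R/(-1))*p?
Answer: 811076/1089425 ≈ 0.74450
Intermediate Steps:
N(p, R) = p*(-1 - R) (N(p, R) = (-1 + R*(-1))*p = (-1 - R)*p = p*(-1 - R))
G(c) = 1467 - c*(1 + c)
-7299684/G(3131) = -7299684/(1467 - 1*3131*(1 + 3131)) = -7299684/(1467 - 1*3131*3132) = -7299684/(1467 - 9806292) = -7299684/(-9804825) = -7299684*(-1/9804825) = 811076/1089425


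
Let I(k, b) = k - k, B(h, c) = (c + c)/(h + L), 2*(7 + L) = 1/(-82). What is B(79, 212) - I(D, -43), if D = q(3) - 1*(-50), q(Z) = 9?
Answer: 69536/11807 ≈ 5.8894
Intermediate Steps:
L = -1149/164 (L = -7 + (½)/(-82) = -7 + (½)*(-1/82) = -7 - 1/164 = -1149/164 ≈ -7.0061)
B(h, c) = 2*c/(-1149/164 + h) (B(h, c) = (c + c)/(h - 1149/164) = (2*c)/(-1149/164 + h) = 2*c/(-1149/164 + h))
D = 59 (D = 9 - 1*(-50) = 9 + 50 = 59)
I(k, b) = 0
B(79, 212) - I(D, -43) = 328*212/(-1149 + 164*79) - 1*0 = 328*212/(-1149 + 12956) + 0 = 328*212/11807 + 0 = 328*212*(1/11807) + 0 = 69536/11807 + 0 = 69536/11807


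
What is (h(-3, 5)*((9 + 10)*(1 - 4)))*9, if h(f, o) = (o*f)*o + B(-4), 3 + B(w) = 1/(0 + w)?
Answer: 160569/4 ≈ 40142.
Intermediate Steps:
B(w) = -3 + 1/w (B(w) = -3 + 1/(0 + w) = -3 + 1/w)
h(f, o) = -13/4 + f*o² (h(f, o) = (o*f)*o + (-3 + 1/(-4)) = (f*o)*o + (-3 - ¼) = f*o² - 13/4 = -13/4 + f*o²)
(h(-3, 5)*((9 + 10)*(1 - 4)))*9 = ((-13/4 - 3*5²)*((9 + 10)*(1 - 4)))*9 = ((-13/4 - 3*25)*(19*(-3)))*9 = ((-13/4 - 75)*(-57))*9 = -313/4*(-57)*9 = (17841/4)*9 = 160569/4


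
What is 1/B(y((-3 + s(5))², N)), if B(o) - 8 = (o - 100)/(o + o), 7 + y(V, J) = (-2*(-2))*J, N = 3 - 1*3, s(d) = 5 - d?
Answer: 14/219 ≈ 0.063927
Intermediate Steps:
N = 0 (N = 3 - 3 = 0)
y(V, J) = -7 + 4*J (y(V, J) = -7 + (-2*(-2))*J = -7 + 4*J)
B(o) = 8 + (-100 + o)/(2*o) (B(o) = 8 + (o - 100)/(o + o) = 8 + (-100 + o)/((2*o)) = 8 + (-100 + o)*(1/(2*o)) = 8 + (-100 + o)/(2*o))
1/B(y((-3 + s(5))², N)) = 1/(17/2 - 50/(-7 + 4*0)) = 1/(17/2 - 50/(-7 + 0)) = 1/(17/2 - 50/(-7)) = 1/(17/2 - 50*(-⅐)) = 1/(17/2 + 50/7) = 1/(219/14) = 14/219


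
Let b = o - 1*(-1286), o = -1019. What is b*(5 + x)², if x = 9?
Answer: 52332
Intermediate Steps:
b = 267 (b = -1019 - 1*(-1286) = -1019 + 1286 = 267)
b*(5 + x)² = 267*(5 + 9)² = 267*14² = 267*196 = 52332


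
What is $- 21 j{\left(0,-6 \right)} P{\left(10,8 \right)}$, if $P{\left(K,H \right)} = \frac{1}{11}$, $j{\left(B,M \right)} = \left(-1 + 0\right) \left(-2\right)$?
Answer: $- \frac{42}{11} \approx -3.8182$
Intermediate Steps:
$j{\left(B,M \right)} = 2$ ($j{\left(B,M \right)} = \left(-1\right) \left(-2\right) = 2$)
$P{\left(K,H \right)} = \frac{1}{11}$
$- 21 j{\left(0,-6 \right)} P{\left(10,8 \right)} = \left(-21\right) 2 \cdot \frac{1}{11} = \left(-42\right) \frac{1}{11} = - \frac{42}{11}$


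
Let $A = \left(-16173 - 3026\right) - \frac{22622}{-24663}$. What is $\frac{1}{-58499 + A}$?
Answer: $- \frac{24663}{1916243152} \approx -1.287 \cdot 10^{-5}$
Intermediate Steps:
$A = - \frac{473482315}{24663}$ ($A = -19199 - - \frac{22622}{24663} = -19199 + \frac{22622}{24663} = - \frac{473482315}{24663} \approx -19198.0$)
$\frac{1}{-58499 + A} = \frac{1}{-58499 - \frac{473482315}{24663}} = \frac{1}{- \frac{1916243152}{24663}} = - \frac{24663}{1916243152}$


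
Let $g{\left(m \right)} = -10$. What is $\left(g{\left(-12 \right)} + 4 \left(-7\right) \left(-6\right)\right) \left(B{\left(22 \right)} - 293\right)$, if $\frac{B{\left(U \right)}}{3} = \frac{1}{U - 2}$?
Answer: $- \frac{462703}{10} \approx -46270.0$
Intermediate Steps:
$B{\left(U \right)} = \frac{3}{-2 + U}$ ($B{\left(U \right)} = \frac{3}{U - 2} = \frac{3}{-2 + U}$)
$\left(g{\left(-12 \right)} + 4 \left(-7\right) \left(-6\right)\right) \left(B{\left(22 \right)} - 293\right) = \left(-10 + 4 \left(-7\right) \left(-6\right)\right) \left(\frac{3}{-2 + 22} - 293\right) = \left(-10 - -168\right) \left(\frac{3}{20} - 293\right) = \left(-10 + 168\right) \left(3 \cdot \frac{1}{20} - 293\right) = 158 \left(\frac{3}{20} - 293\right) = 158 \left(- \frac{5857}{20}\right) = - \frac{462703}{10}$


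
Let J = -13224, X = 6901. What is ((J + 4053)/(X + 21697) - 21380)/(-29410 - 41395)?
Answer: 87347773/289268770 ≈ 0.30196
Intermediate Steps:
((J + 4053)/(X + 21697) - 21380)/(-29410 - 41395) = ((-13224 + 4053)/(6901 + 21697) - 21380)/(-29410 - 41395) = (-9171/28598 - 21380)/(-70805) = (-9171*1/28598 - 21380)*(-1/70805) = (-9171/28598 - 21380)*(-1/70805) = -611434411/28598*(-1/70805) = 87347773/289268770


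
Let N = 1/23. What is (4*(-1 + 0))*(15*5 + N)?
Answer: -6904/23 ≈ -300.17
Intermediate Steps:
N = 1/23 ≈ 0.043478
(4*(-1 + 0))*(15*5 + N) = (4*(-1 + 0))*(15*5 + 1/23) = (4*(-1))*(75 + 1/23) = -4*1726/23 = -6904/23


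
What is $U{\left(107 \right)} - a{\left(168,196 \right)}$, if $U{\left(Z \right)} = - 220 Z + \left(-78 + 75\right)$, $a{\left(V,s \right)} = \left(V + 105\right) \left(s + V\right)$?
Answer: $-122915$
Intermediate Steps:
$a{\left(V,s \right)} = \left(105 + V\right) \left(V + s\right)$
$U{\left(Z \right)} = -3 - 220 Z$ ($U{\left(Z \right)} = - 220 Z - 3 = -3 - 220 Z$)
$U{\left(107 \right)} - a{\left(168,196 \right)} = \left(-3 - 23540\right) - \left(168^{2} + 105 \cdot 168 + 105 \cdot 196 + 168 \cdot 196\right) = \left(-3 - 23540\right) - \left(28224 + 17640 + 20580 + 32928\right) = -23543 - 99372 = -122915$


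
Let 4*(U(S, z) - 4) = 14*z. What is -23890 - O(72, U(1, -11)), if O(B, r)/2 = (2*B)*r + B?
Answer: -14098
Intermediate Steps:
U(S, z) = 4 + 7*z/2 (U(S, z) = 4 + (14*z)/4 = 4 + 7*z/2)
O(B, r) = 2*B + 4*B*r (O(B, r) = 2*((2*B)*r + B) = 2*(2*B*r + B) = 2*(B + 2*B*r) = 2*B + 4*B*r)
-23890 - O(72, U(1, -11)) = -23890 - 2*72*(1 + 2*(4 + (7/2)*(-11))) = -23890 - 2*72*(1 + 2*(4 - 77/2)) = -23890 - 2*72*(1 + 2*(-69/2)) = -23890 - 2*72*(1 - 69) = -23890 - 2*72*(-68) = -23890 - 1*(-9792) = -23890 + 9792 = -14098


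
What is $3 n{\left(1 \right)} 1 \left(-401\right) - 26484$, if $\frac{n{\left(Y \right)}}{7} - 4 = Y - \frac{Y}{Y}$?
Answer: $-60168$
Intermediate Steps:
$n{\left(Y \right)} = 21 + 7 Y$ ($n{\left(Y \right)} = 28 + 7 \left(Y - \frac{Y}{Y}\right) = 28 + 7 \left(Y - 1\right) = 28 + 7 \left(-1 + Y\right) = 28 + \left(-7 + 7 Y\right) = 21 + 7 Y$)
$3 n{\left(1 \right)} 1 \left(-401\right) - 26484 = 3 \left(21 + 7 \cdot 1\right) 1 \left(-401\right) - 26484 = 3 \left(21 + 7\right) 1 \left(-401\right) - 26484 = 3 \cdot 28 \cdot 1 \left(-401\right) - 26484 = 84 \cdot 1 \left(-401\right) - 26484 = 84 \left(-401\right) - 26484 = -33684 - 26484 = -60168$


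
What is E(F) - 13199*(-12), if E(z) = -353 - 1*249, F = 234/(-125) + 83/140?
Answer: 157786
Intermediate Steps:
F = -4477/3500 (F = 234*(-1/125) + 83*(1/140) = -234/125 + 83/140 = -4477/3500 ≈ -1.2791)
E(z) = -602 (E(z) = -353 - 249 = -602)
E(F) - 13199*(-12) = -602 - 13199*(-12) = -602 + 158388 = 157786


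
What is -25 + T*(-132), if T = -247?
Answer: 32579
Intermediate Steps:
-25 + T*(-132) = -25 - 247*(-132) = -25 + 32604 = 32579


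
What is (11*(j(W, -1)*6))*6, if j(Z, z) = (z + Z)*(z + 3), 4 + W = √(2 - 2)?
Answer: -3960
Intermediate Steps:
W = -4 (W = -4 + √(2 - 2) = -4 + √0 = -4 + 0 = -4)
j(Z, z) = (3 + z)*(Z + z) (j(Z, z) = (Z + z)*(3 + z) = (3 + z)*(Z + z))
(11*(j(W, -1)*6))*6 = (11*(((-1)² + 3*(-4) + 3*(-1) - 4*(-1))*6))*6 = (11*((1 - 12 - 3 + 4)*6))*6 = (11*(-10*6))*6 = (11*(-60))*6 = -660*6 = -3960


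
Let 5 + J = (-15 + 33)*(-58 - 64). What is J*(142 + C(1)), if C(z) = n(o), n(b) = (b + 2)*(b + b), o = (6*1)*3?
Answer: -1897262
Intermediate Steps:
o = 18 (o = 6*3 = 18)
n(b) = 2*b*(2 + b) (n(b) = (2 + b)*(2*b) = 2*b*(2 + b))
J = -2201 (J = -5 + (-15 + 33)*(-58 - 64) = -5 + 18*(-122) = -5 - 2196 = -2201)
C(z) = 720 (C(z) = 2*18*(2 + 18) = 2*18*20 = 720)
J*(142 + C(1)) = -2201*(142 + 720) = -2201*862 = -1897262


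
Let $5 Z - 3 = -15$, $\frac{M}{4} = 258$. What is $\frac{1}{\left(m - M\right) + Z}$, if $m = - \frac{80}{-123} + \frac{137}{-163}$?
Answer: $- \frac{100245}{103712483} \approx -0.00096657$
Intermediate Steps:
$M = 1032$ ($M = 4 \cdot 258 = 1032$)
$Z = - \frac{12}{5}$ ($Z = \frac{3}{5} + \frac{1}{5} \left(-15\right) = \frac{3}{5} - 3 = - \frac{12}{5} \approx -2.4$)
$m = - \frac{3811}{20049}$ ($m = \left(-80\right) \left(- \frac{1}{123}\right) + 137 \left(- \frac{1}{163}\right) = \frac{80}{123} - \frac{137}{163} = - \frac{3811}{20049} \approx -0.19008$)
$\frac{1}{\left(m - M\right) + Z} = \frac{1}{\left(- \frac{3811}{20049} - 1032\right) - \frac{12}{5}} = \frac{1}{- \frac{20694379}{20049} - \frac{12}{5}} = \frac{1}{- \frac{103712483}{100245}} = - \frac{100245}{103712483}$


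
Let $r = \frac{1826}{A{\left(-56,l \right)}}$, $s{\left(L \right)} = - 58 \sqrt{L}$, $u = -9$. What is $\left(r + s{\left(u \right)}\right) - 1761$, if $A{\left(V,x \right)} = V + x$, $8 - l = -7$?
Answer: $- \frac{74027}{41} - 174 i \approx -1805.5 - 174.0 i$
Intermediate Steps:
$l = 15$ ($l = 8 - -7 = 8 + 7 = 15$)
$r = - \frac{1826}{41}$ ($r = \frac{1826}{-56 + 15} = \frac{1826}{-41} = 1826 \left(- \frac{1}{41}\right) = - \frac{1826}{41} \approx -44.537$)
$\left(r + s{\left(u \right)}\right) - 1761 = \left(- \frac{1826}{41} - 58 \sqrt{-9}\right) - 1761 = \left(- \frac{1826}{41} - 58 \cdot 3 i\right) - 1761 = \left(- \frac{1826}{41} - 174 i\right) - 1761 = - \frac{74027}{41} - 174 i$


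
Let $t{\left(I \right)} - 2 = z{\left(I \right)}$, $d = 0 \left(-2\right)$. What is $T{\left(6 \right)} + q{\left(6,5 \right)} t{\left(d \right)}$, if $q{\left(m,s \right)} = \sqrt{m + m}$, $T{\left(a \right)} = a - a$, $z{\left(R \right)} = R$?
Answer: $4 \sqrt{3} \approx 6.9282$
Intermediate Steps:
$d = 0$
$t{\left(I \right)} = 2 + I$
$T{\left(a \right)} = 0$
$q{\left(m,s \right)} = \sqrt{2} \sqrt{m}$ ($q{\left(m,s \right)} = \sqrt{2 m} = \sqrt{2} \sqrt{m}$)
$T{\left(6 \right)} + q{\left(6,5 \right)} t{\left(d \right)} = 0 + \sqrt{2} \sqrt{6} \left(2 + 0\right) = 0 + 2 \sqrt{3} \cdot 2 = 0 + 4 \sqrt{3} = 4 \sqrt{3}$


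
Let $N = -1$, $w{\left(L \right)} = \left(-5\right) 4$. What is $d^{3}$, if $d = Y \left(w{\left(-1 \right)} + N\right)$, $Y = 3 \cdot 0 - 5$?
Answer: $1157625$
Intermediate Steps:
$w{\left(L \right)} = -20$
$Y = -5$ ($Y = 0 - 5 = -5$)
$d = 105$ ($d = - 5 \left(-20 - 1\right) = \left(-5\right) \left(-21\right) = 105$)
$d^{3} = 105^{3} = 1157625$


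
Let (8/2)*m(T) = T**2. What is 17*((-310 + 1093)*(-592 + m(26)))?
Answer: -5630553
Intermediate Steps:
m(T) = T**2/4
17*((-310 + 1093)*(-592 + m(26))) = 17*((-310 + 1093)*(-592 + (1/4)*26**2)) = 17*(783*(-592 + (1/4)*676)) = 17*(783*(-592 + 169)) = 17*(783*(-423)) = 17*(-331209) = -5630553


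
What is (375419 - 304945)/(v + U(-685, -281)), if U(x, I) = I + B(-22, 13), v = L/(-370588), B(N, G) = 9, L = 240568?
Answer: -3264602339/12630063 ≈ -258.48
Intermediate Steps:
v = -60142/92647 (v = 240568/(-370588) = 240568*(-1/370588) = -60142/92647 ≈ -0.64915)
U(x, I) = 9 + I (U(x, I) = I + 9 = 9 + I)
(375419 - 304945)/(v + U(-685, -281)) = (375419 - 304945)/(-60142/92647 + (9 - 281)) = 70474/(-60142/92647 - 272) = 70474/(-25260126/92647) = 70474*(-92647/25260126) = -3264602339/12630063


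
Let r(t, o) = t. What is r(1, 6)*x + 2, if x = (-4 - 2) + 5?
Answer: 1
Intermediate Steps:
x = -1 (x = -6 + 5 = -1)
r(1, 6)*x + 2 = 1*(-1) + 2 = -1 + 2 = 1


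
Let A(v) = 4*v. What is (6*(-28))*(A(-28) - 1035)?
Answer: 192696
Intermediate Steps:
(6*(-28))*(A(-28) - 1035) = (6*(-28))*(4*(-28) - 1035) = -168*(-112 - 1035) = -168*(-1147) = 192696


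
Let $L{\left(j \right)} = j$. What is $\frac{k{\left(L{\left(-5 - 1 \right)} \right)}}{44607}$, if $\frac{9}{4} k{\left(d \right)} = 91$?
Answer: $\frac{364}{401463} \approx 0.00090668$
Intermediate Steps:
$k{\left(d \right)} = \frac{364}{9}$ ($k{\left(d \right)} = \frac{4}{9} \cdot 91 = \frac{364}{9}$)
$\frac{k{\left(L{\left(-5 - 1 \right)} \right)}}{44607} = \frac{364}{9 \cdot 44607} = \frac{364}{9} \cdot \frac{1}{44607} = \frac{364}{401463}$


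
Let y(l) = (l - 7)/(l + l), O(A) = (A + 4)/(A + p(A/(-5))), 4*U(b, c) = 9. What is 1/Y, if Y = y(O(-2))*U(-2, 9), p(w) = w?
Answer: 40/297 ≈ 0.13468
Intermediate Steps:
U(b, c) = 9/4 (U(b, c) = (¼)*9 = 9/4)
O(A) = 5*(4 + A)/(4*A) (O(A) = (A + 4)/(A + A/(-5)) = (4 + A)/(A + A*(-⅕)) = (4 + A)/(A - A/5) = (4 + A)/((4*A/5)) = (4 + A)*(5/(4*A)) = 5*(4 + A)/(4*A))
y(l) = (-7 + l)/(2*l) (y(l) = (-7 + l)/((2*l)) = (-7 + l)*(1/(2*l)) = (-7 + l)/(2*l))
Y = 297/40 (Y = ((-7 + (5/4 + 5/(-2)))/(2*(5/4 + 5/(-2))))*(9/4) = ((-7 + (5/4 + 5*(-½)))/(2*(5/4 + 5*(-½))))*(9/4) = ((-7 + (5/4 - 5/2))/(2*(5/4 - 5/2)))*(9/4) = ((-7 - 5/4)/(2*(-5/4)))*(9/4) = ((½)*(-⅘)*(-33/4))*(9/4) = (33/10)*(9/4) = 297/40 ≈ 7.4250)
1/Y = 1/(297/40) = 40/297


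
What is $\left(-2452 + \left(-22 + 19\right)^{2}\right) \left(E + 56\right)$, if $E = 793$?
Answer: $-2074107$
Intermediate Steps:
$\left(-2452 + \left(-22 + 19\right)^{2}\right) \left(E + 56\right) = \left(-2452 + \left(-22 + 19\right)^{2}\right) \left(793 + 56\right) = \left(-2452 + \left(-3\right)^{2}\right) 849 = \left(-2452 + 9\right) 849 = \left(-2443\right) 849 = -2074107$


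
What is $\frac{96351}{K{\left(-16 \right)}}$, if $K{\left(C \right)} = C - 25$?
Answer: $- \frac{96351}{41} \approx -2350.0$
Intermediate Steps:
$K{\left(C \right)} = -25 + C$ ($K{\left(C \right)} = C - 25 = -25 + C$)
$\frac{96351}{K{\left(-16 \right)}} = \frac{96351}{-25 - 16} = \frac{96351}{-41} = 96351 \left(- \frac{1}{41}\right) = - \frac{96351}{41}$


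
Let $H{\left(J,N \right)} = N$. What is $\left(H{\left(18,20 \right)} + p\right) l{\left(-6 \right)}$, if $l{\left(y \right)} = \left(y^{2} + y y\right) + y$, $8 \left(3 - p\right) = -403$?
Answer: $\frac{19371}{4} \approx 4842.8$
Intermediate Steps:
$p = \frac{427}{8}$ ($p = 3 - - \frac{403}{8} = 3 + \frac{403}{8} = \frac{427}{8} \approx 53.375$)
$l{\left(y \right)} = y + 2 y^{2}$ ($l{\left(y \right)} = \left(y^{2} + y^{2}\right) + y = 2 y^{2} + y = y + 2 y^{2}$)
$\left(H{\left(18,20 \right)} + p\right) l{\left(-6 \right)} = \left(20 + \frac{427}{8}\right) \left(- 6 \left(1 + 2 \left(-6\right)\right)\right) = \frac{587 \left(- 6 \left(1 - 12\right)\right)}{8} = \frac{587 \left(\left(-6\right) \left(-11\right)\right)}{8} = \frac{587}{8} \cdot 66 = \frac{19371}{4}$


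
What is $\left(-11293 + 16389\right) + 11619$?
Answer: $16715$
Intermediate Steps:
$\left(-11293 + 16389\right) + 11619 = 5096 + 11619 = 16715$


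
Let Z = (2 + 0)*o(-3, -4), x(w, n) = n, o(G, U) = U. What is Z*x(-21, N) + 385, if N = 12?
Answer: 289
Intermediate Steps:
Z = -8 (Z = (2 + 0)*(-4) = 2*(-4) = -8)
Z*x(-21, N) + 385 = -8*12 + 385 = -96 + 385 = 289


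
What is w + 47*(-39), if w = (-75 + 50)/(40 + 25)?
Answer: -23834/13 ≈ -1833.4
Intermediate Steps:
w = -5/13 (w = -25/65 = -25*1/65 = -5/13 ≈ -0.38462)
w + 47*(-39) = -5/13 + 47*(-39) = -5/13 - 1833 = -23834/13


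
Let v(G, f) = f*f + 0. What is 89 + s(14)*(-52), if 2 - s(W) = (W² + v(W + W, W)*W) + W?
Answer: 153593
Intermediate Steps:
v(G, f) = f² (v(G, f) = f² + 0 = f²)
s(W) = 2 - W - W² - W³ (s(W) = 2 - ((W² + W²*W) + W) = 2 - ((W² + W³) + W) = 2 - (W + W² + W³) = 2 + (-W - W² - W³) = 2 - W - W² - W³)
89 + s(14)*(-52) = 89 + (2 - 1*14 - 1*14² - 1*14³)*(-52) = 89 + (2 - 14 - 1*196 - 1*2744)*(-52) = 89 + (2 - 14 - 196 - 2744)*(-52) = 89 - 2952*(-52) = 89 + 153504 = 153593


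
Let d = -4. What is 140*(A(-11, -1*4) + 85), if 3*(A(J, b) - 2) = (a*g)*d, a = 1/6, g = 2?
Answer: 109060/9 ≈ 12118.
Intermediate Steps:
a = ⅙ (a = 1*(⅙) = ⅙ ≈ 0.16667)
A(J, b) = 14/9 (A(J, b) = 2 + (((⅙)*2)*(-4))/3 = 2 + ((⅓)*(-4))/3 = 2 + (⅓)*(-4/3) = 2 - 4/9 = 14/9)
140*(A(-11, -1*4) + 85) = 140*(14/9 + 85) = 140*(779/9) = 109060/9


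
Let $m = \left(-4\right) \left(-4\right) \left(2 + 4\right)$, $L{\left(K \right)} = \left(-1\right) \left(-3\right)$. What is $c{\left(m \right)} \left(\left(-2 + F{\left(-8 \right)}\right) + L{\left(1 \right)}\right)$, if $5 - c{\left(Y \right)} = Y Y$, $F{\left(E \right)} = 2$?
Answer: $-27633$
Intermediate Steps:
$L{\left(K \right)} = 3$
$m = 96$ ($m = 16 \cdot 6 = 96$)
$c{\left(Y \right)} = 5 - Y^{2}$ ($c{\left(Y \right)} = 5 - Y Y = 5 - Y^{2}$)
$c{\left(m \right)} \left(\left(-2 + F{\left(-8 \right)}\right) + L{\left(1 \right)}\right) = \left(5 - 96^{2}\right) \left(\left(-2 + 2\right) + 3\right) = \left(5 - 9216\right) \left(0 + 3\right) = \left(5 - 9216\right) 3 = \left(-9211\right) 3 = -27633$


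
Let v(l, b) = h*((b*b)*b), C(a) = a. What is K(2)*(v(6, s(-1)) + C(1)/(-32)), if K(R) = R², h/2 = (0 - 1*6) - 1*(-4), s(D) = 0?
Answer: -⅛ ≈ -0.12500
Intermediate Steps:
h = -4 (h = 2*((0 - 1*6) - 1*(-4)) = 2*((0 - 6) + 4) = 2*(-6 + 4) = 2*(-2) = -4)
v(l, b) = -4*b³ (v(l, b) = -4*b*b*b = -4*b²*b = -4*b³)
K(2)*(v(6, s(-1)) + C(1)/(-32)) = 2²*(-4*0³ + 1/(-32)) = 4*(-4*0 + 1*(-1/32)) = 4*(0 - 1/32) = 4*(-1/32) = -⅛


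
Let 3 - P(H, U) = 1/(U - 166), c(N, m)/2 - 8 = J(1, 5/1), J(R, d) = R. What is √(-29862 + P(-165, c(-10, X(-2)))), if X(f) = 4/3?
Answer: I*√163507847/74 ≈ 172.8*I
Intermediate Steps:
X(f) = 4/3 (X(f) = 4*(⅓) = 4/3)
c(N, m) = 18 (c(N, m) = 16 + 2*1 = 16 + 2 = 18)
P(H, U) = 3 - 1/(-166 + U) (P(H, U) = 3 - 1/(U - 166) = 3 - 1/(-166 + U))
√(-29862 + P(-165, c(-10, X(-2)))) = √(-29862 + (-499 + 3*18)/(-166 + 18)) = √(-29862 + (-499 + 54)/(-148)) = √(-29862 - 1/148*(-445)) = √(-29862 + 445/148) = √(-4419131/148) = I*√163507847/74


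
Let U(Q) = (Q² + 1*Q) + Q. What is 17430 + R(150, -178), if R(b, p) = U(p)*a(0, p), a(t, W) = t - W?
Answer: 5593814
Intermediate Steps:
U(Q) = Q² + 2*Q (U(Q) = (Q² + Q) + Q = (Q + Q²) + Q = Q² + 2*Q)
R(b, p) = -p²*(2 + p) (R(b, p) = (p*(2 + p))*(0 - p) = (p*(2 + p))*(-p) = -p²*(2 + p))
17430 + R(150, -178) = 17430 + (-178)²*(-2 - 1*(-178)) = 17430 + 31684*(-2 + 178) = 17430 + 31684*176 = 17430 + 5576384 = 5593814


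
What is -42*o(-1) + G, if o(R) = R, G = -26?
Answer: 16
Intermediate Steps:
-42*o(-1) + G = -42*(-1) - 26 = 42 - 26 = 16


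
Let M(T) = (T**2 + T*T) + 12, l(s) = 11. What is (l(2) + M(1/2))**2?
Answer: 2209/4 ≈ 552.25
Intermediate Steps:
M(T) = 12 + 2*T**2 (M(T) = (T**2 + T**2) + 12 = 2*T**2 + 12 = 12 + 2*T**2)
(l(2) + M(1/2))**2 = (11 + (12 + 2*(1/2)**2))**2 = (11 + (12 + 2*(1/4)))**2 = (11 + (12 + 1/2))**2 = (11 + 25/2)**2 = (47/2)**2 = 2209/4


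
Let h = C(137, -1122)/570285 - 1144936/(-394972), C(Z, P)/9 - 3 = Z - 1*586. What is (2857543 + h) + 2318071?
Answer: 1704371555701198/329307905 ≈ 5.1756e+6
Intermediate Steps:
C(Z, P) = -5247 + 9*Z (C(Z, P) = 27 + 9*(Z - 1*586) = 27 + 9*(Z - 586) = 27 + 9*(-586 + Z) = 27 + (-5274 + 9*Z) = -5247 + 9*Z)
h = 952272528/329307905 (h = (-5247 + 9*137)/570285 - 1144936/(-394972) = (-5247 + 1233)*(1/570285) - 1144936*(-1/394972) = -4014*1/570285 + 286234/98743 = -446/63365 + 286234/98743 = 952272528/329307905 ≈ 2.8917)
(2857543 + h) + 2318071 = (2857543 + 952272528/329307905) + 2318071 = 941012451049943/329307905 + 2318071 = 1704371555701198/329307905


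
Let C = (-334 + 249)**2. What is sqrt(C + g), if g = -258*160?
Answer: 7*I*sqrt(695) ≈ 184.54*I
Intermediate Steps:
C = 7225 (C = (-85)**2 = 7225)
g = -41280
sqrt(C + g) = sqrt(7225 - 41280) = sqrt(-34055) = 7*I*sqrt(695)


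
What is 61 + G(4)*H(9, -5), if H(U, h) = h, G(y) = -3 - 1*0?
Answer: 76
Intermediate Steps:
G(y) = -3 (G(y) = -3 + 0 = -3)
61 + G(4)*H(9, -5) = 61 - 3*(-5) = 61 + 15 = 76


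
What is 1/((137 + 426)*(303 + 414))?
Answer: 1/403671 ≈ 2.4773e-6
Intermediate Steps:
1/((137 + 426)*(303 + 414)) = 1/(563*717) = 1/403671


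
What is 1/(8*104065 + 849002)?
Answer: 1/1681522 ≈ 5.9470e-7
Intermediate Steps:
1/(8*104065 + 849002) = 1/(832520 + 849002) = 1/1681522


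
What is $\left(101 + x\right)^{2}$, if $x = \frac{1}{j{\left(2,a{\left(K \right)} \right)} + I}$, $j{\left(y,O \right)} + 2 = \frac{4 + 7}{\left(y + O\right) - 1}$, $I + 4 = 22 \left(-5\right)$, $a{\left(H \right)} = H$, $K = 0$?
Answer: $\frac{112444816}{11025} \approx 10199.0$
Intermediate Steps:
$I = -114$ ($I = -4 + 22 \left(-5\right) = -4 - 110 = -114$)
$j{\left(y,O \right)} = -2 + \frac{11}{-1 + O + y}$ ($j{\left(y,O \right)} = -2 + \frac{4 + 7}{\left(y + O\right) - 1} = -2 + \frac{11}{\left(O + y\right) - 1} = -2 + \frac{11}{-1 + O + y}$)
$x = - \frac{1}{105}$ ($x = \frac{1}{\frac{13 - 0 - 4}{-1 + 0 + 2} - 114} = \frac{1}{\frac{13 + 0 - 4}{1} - 114} = \frac{1}{1 \cdot 9 - 114} = \frac{1}{9 - 114} = \frac{1}{-105} = - \frac{1}{105} \approx -0.0095238$)
$\left(101 + x\right)^{2} = \left(101 - \frac{1}{105}\right)^{2} = \left(\frac{10604}{105}\right)^{2} = \frac{112444816}{11025}$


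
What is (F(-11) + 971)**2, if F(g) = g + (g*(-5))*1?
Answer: 1030225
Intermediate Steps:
F(g) = -4*g (F(g) = g - 5*g*1 = g - 5*g = -4*g)
(F(-11) + 971)**2 = (-4*(-11) + 971)**2 = (44 + 971)**2 = 1015**2 = 1030225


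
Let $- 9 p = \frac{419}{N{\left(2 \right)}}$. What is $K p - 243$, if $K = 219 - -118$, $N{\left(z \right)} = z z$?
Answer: $- \frac{149951}{36} \approx -4165.3$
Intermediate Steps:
$N{\left(z \right)} = z^{2}$
$K = 337$ ($K = 219 + 118 = 337$)
$p = - \frac{419}{36}$ ($p = - \frac{419 \frac{1}{2^{2}}}{9} = - \frac{419 \cdot \frac{1}{4}}{9} = \left(- \frac{1}{9}\right) \frac{419}{4} = - \frac{419}{36} \approx -11.639$)
$K p - 243 = 337 \left(- \frac{419}{36}\right) - 243 = - \frac{141203}{36} - 243 = - \frac{149951}{36}$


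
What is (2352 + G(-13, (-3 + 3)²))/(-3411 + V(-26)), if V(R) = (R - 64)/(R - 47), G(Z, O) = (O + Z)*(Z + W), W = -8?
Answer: -9125/11853 ≈ -0.76985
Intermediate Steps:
G(Z, O) = (-8 + Z)*(O + Z) (G(Z, O) = (O + Z)*(Z - 8) = (O + Z)*(-8 + Z) = (-8 + Z)*(O + Z))
V(R) = (-64 + R)/(-47 + R)
(2352 + G(-13, (-3 + 3)²))/(-3411 + V(-26)) = (2352 + ((-13)² - 8*(-3 + 3)² - 8*(-13) + (-3 + 3)²*(-13)))/(-3411 + (-64 - 26)/(-47 - 26)) = (2352 + (169 - 8*0² + 104 + 0²*(-13)))/(-3411 - 90/(-73)) = (2352 + (169 - 8*0 + 104 + 0*(-13)))/(-3411 - 1/73*(-90)) = (2352 + (169 + 0 + 104 + 0))/(-3411 + 90/73) = (2352 + 273)/(-248913/73) = 2625*(-73/248913) = -9125/11853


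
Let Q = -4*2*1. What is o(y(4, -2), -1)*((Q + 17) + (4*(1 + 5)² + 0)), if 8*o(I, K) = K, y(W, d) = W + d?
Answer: -153/8 ≈ -19.125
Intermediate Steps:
Q = -8 (Q = -8*1 = -8)
o(I, K) = K/8
o(y(4, -2), -1)*((Q + 17) + (4*(1 + 5)² + 0)) = ((⅛)*(-1))*((-8 + 17) + (4*(1 + 5)² + 0)) = -(9 + (4*6² + 0))/8 = -(9 + (4*36 + 0))/8 = -(9 + (144 + 0))/8 = -(9 + 144)/8 = -⅛*153 = -153/8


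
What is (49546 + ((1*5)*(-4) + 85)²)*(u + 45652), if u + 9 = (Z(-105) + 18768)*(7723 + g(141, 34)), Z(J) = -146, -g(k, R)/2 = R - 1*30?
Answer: 7727665550583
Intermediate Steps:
g(k, R) = 60 - 2*R (g(k, R) = -2*(R - 1*30) = -2*(R - 30) = -2*(-30 + R) = 60 - 2*R)
u = 143668721 (u = -9 + (-146 + 18768)*(7723 + (60 - 2*34)) = -9 + 18622*(7723 + (60 - 68)) = -9 + 18622*(7723 - 8) = -9 + 18622*7715 = -9 + 143668730 = 143668721)
(49546 + ((1*5)*(-4) + 85)²)*(u + 45652) = (49546 + ((1*5)*(-4) + 85)²)*(143668721 + 45652) = (49546 + (5*(-4) + 85)²)*143714373 = (49546 + (-20 + 85)²)*143714373 = (49546 + 65²)*143714373 = (49546 + 4225)*143714373 = 53771*143714373 = 7727665550583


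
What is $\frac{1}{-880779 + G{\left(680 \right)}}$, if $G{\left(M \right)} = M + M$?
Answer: $- \frac{1}{879419} \approx -1.1371 \cdot 10^{-6}$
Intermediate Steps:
$G{\left(M \right)} = 2 M$
$\frac{1}{-880779 + G{\left(680 \right)}} = \frac{1}{-880779 + 2 \cdot 680} = \frac{1}{-880779 + 1360} = \frac{1}{-879419} = - \frac{1}{879419}$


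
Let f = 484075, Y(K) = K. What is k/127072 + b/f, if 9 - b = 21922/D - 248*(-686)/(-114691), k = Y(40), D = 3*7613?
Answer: 6736242037426279/20140903860993527700 ≈ 0.00033446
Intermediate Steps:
D = 22839
k = 40
b = 24946147031/2619427749 (b = 9 - (21922/22839 - 248*(-686)/(-114691)) = 9 - (21922*(1/22839) + 170128*(-1/114691)) = 9 - (21922/22839 - 170128/114691) = 9 - 1*(-1371297290/2619427749) = 9 + 1371297290/2619427749 = 24946147031/2619427749 ≈ 9.5235)
k/127072 + b/f = 40/127072 + (24946147031/2619427749)/484075 = 40*(1/127072) + (24946147031/2619427749)*(1/484075) = 5/15884 + 24946147031/1267999487597175 = 6736242037426279/20140903860993527700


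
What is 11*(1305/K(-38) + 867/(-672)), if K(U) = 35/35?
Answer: 3212341/224 ≈ 14341.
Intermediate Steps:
K(U) = 1 (K(U) = 35*(1/35) = 1)
11*(1305/K(-38) + 867/(-672)) = 11*(1305/1 + 867/(-672)) = 11*(1305*1 + 867*(-1/672)) = 11*(1305 - 289/224) = 11*(292031/224) = 3212341/224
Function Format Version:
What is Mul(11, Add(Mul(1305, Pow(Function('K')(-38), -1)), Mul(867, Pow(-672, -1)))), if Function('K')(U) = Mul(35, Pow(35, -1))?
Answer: Rational(3212341, 224) ≈ 14341.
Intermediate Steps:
Function('K')(U) = 1 (Function('K')(U) = Mul(35, Rational(1, 35)) = 1)
Mul(11, Add(Mul(1305, Pow(Function('K')(-38), -1)), Mul(867, Pow(-672, -1)))) = Mul(11, Add(Mul(1305, Pow(1, -1)), Mul(867, Pow(-672, -1)))) = Mul(11, Add(Mul(1305, 1), Mul(867, Rational(-1, 672)))) = Mul(11, Add(1305, Rational(-289, 224))) = Mul(11, Rational(292031, 224)) = Rational(3212341, 224)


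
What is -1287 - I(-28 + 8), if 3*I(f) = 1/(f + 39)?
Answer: -73360/57 ≈ -1287.0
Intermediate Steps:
I(f) = 1/(3*(39 + f)) (I(f) = 1/(3*(f + 39)) = 1/(3*(39 + f)))
-1287 - I(-28 + 8) = -1287 - 1/(3*(39 + (-28 + 8))) = -1287 - 1/(3*(39 - 20)) = -1287 - 1/(3*19) = -1287 - 1*1/57 = -1287 - 1/57 = -73360/57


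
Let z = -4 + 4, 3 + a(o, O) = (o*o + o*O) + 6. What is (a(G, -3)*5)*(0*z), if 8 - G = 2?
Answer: 0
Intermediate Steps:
G = 6 (G = 8 - 1*2 = 8 - 2 = 6)
a(o, O) = 3 + o² + O*o (a(o, O) = -3 + ((o*o + o*O) + 6) = -3 + ((o² + O*o) + 6) = -3 + (6 + o² + O*o) = 3 + o² + O*o)
z = 0
(a(G, -3)*5)*(0*z) = ((3 + 6² - 3*6)*5)*(0*0) = ((3 + 36 - 18)*5)*0 = (21*5)*0 = 105*0 = 0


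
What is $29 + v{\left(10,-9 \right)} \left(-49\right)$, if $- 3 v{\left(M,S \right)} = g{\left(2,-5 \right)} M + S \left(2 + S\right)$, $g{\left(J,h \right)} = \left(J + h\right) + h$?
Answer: $- \frac{746}{3} \approx -248.67$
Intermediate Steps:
$g{\left(J,h \right)} = J + 2 h$
$v{\left(M,S \right)} = \frac{8 M}{3} - \frac{S \left(2 + S\right)}{3}$ ($v{\left(M,S \right)} = - \frac{\left(2 + 2 \left(-5\right)\right) M + S \left(2 + S\right)}{3} = - \frac{\left(2 - 10\right) M + S \left(2 + S\right)}{3} = - \frac{- 8 M + S \left(2 + S\right)}{3} = \frac{8 M}{3} - \frac{S \left(2 + S\right)}{3}$)
$29 + v{\left(10,-9 \right)} \left(-49\right) = 29 + \left(\left(- \frac{2}{3}\right) \left(-9\right) - \frac{\left(-9\right)^{2}}{3} + \frac{8}{3} \cdot 10\right) \left(-49\right) = 29 + \left(6 - 27 + \frac{80}{3}\right) \left(-49\right) = 29 + \frac{17}{3} \left(-49\right) = 29 - \frac{833}{3} = - \frac{746}{3}$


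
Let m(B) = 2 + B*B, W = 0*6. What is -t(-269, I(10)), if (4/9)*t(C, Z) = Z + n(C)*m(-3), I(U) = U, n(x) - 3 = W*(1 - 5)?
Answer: -387/4 ≈ -96.750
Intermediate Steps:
W = 0
n(x) = 3 (n(x) = 3 + 0*(1 - 5) = 3 + 0*(-4) = 3 + 0 = 3)
m(B) = 2 + B²
t(C, Z) = 297/4 + 9*Z/4 (t(C, Z) = 9*(Z + 3*(2 + (-3)²))/4 = 9*(Z + 3*(2 + 9))/4 = 9*(Z + 3*11)/4 = 9*(Z + 33)/4 = 9*(33 + Z)/4 = 297/4 + 9*Z/4)
-t(-269, I(10)) = -(297/4 + (9/4)*10) = -(297/4 + 45/2) = -1*387/4 = -387/4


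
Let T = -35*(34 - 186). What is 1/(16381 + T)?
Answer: 1/21701 ≈ 4.6081e-5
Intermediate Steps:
T = 5320 (T = -35*(-152) = 5320)
1/(16381 + T) = 1/(16381 + 5320) = 1/21701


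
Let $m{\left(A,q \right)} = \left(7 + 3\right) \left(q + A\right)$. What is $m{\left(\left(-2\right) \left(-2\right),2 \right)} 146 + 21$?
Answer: $8781$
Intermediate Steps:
$m{\left(A,q \right)} = 10 A + 10 q$ ($m{\left(A,q \right)} = 10 \left(A + q\right) = 10 A + 10 q$)
$m{\left(\left(-2\right) \left(-2\right),2 \right)} 146 + 21 = \left(10 \left(\left(-2\right) \left(-2\right)\right) + 10 \cdot 2\right) 146 + 21 = \left(10 \cdot 4 + 20\right) 146 + 21 = \left(40 + 20\right) 146 + 21 = 60 \cdot 146 + 21 = 8760 + 21 = 8781$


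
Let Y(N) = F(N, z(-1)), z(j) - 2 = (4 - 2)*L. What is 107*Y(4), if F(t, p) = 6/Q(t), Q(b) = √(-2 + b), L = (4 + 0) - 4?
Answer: 321*√2 ≈ 453.96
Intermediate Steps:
L = 0 (L = 4 - 4 = 0)
z(j) = 2 (z(j) = 2 + (4 - 2)*0 = 2 + 2*0 = 2 + 0 = 2)
F(t, p) = 6/√(-2 + t) (F(t, p) = 6/(√(-2 + t)) = 6/√(-2 + t))
Y(N) = 6/√(-2 + N)
107*Y(4) = 107*(6/√(-2 + 4)) = 107*(6/√2) = 107*(6*(√2/2)) = 107*(3*√2) = 321*√2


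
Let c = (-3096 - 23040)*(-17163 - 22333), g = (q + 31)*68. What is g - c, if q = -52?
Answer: -1032268884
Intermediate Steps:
g = -1428 (g = (-52 + 31)*68 = -21*68 = -1428)
c = 1032267456 (c = -26136*(-39496) = 1032267456)
g - c = -1428 - 1*1032267456 = -1428 - 1032267456 = -1032268884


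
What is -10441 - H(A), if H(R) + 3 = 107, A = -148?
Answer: -10545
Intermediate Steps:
H(R) = 104 (H(R) = -3 + 107 = 104)
-10441 - H(A) = -10441 - 1*104 = -10441 - 104 = -10545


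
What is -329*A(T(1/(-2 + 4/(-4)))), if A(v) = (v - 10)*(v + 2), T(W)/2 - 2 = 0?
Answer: 11844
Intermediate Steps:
T(W) = 4 (T(W) = 4 + 2*0 = 4 + 0 = 4)
A(v) = (-10 + v)*(2 + v)
-329*A(T(1/(-2 + 4/(-4)))) = -329*(-20 + 4² - 8*4) = -329*(-20 + 16 - 32) = -329*(-36) = 11844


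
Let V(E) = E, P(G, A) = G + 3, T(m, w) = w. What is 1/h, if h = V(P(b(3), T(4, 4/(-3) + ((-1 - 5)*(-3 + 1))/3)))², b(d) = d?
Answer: 1/36 ≈ 0.027778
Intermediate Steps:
P(G, A) = 3 + G
h = 36 (h = (3 + 3)² = 6² = 36)
1/h = 1/36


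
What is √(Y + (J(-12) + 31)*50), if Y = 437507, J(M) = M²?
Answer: √446257 ≈ 668.02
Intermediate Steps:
√(Y + (J(-12) + 31)*50) = √(437507 + ((-12)² + 31)*50) = √(437507 + (144 + 31)*50) = √(437507 + 175*50) = √(437507 + 8750) = √446257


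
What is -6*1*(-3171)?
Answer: 19026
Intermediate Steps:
-6*1*(-3171) = -6*(-3171) = 19026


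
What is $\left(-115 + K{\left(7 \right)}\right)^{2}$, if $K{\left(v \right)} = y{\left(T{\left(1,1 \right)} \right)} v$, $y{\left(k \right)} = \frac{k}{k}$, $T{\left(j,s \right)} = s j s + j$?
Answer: $11664$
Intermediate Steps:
$T{\left(j,s \right)} = j + j s^{2}$ ($T{\left(j,s \right)} = j s s + j = j s^{2} + j = j + j s^{2}$)
$y{\left(k \right)} = 1$
$K{\left(v \right)} = v$ ($K{\left(v \right)} = 1 v = v$)
$\left(-115 + K{\left(7 \right)}\right)^{2} = \left(-115 + 7\right)^{2} = \left(-108\right)^{2} = 11664$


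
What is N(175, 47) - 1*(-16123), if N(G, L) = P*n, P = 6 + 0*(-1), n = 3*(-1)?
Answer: 16105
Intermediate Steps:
n = -3
P = 6 (P = 6 + 0 = 6)
N(G, L) = -18 (N(G, L) = 6*(-3) = -18)
N(175, 47) - 1*(-16123) = -18 - 1*(-16123) = -18 + 16123 = 16105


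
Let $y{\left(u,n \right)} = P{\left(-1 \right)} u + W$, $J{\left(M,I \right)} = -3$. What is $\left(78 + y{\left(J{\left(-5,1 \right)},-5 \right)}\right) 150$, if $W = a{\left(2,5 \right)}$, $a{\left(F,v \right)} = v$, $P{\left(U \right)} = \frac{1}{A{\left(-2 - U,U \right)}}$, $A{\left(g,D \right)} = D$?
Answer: $12900$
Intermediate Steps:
$P{\left(U \right)} = \frac{1}{U}$
$W = 5$
$y{\left(u,n \right)} = 5 - u$ ($y{\left(u,n \right)} = \frac{u}{-1} + 5 = - u + 5 = 5 - u$)
$\left(78 + y{\left(J{\left(-5,1 \right)},-5 \right)}\right) 150 = \left(78 + \left(5 - -3\right)\right) 150 = \left(78 + \left(5 + 3\right)\right) 150 = \left(78 + 8\right) 150 = 86 \cdot 150 = 12900$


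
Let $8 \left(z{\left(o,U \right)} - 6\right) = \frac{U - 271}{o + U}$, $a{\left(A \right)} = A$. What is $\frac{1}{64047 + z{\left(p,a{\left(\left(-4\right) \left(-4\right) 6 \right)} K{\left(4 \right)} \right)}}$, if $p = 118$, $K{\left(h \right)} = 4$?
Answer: $\frac{4016}{257236961} \approx 1.5612 \cdot 10^{-5}$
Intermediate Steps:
$z{\left(o,U \right)} = 6 + \frac{-271 + U}{8 \left(U + o\right)}$ ($z{\left(o,U \right)} = 6 + \frac{\left(U - 271\right) \frac{1}{o + U}}{8} = 6 + \frac{\left(-271 + U\right) \frac{1}{U + o}}{8} = 6 + \frac{\frac{1}{U + o} \left(-271 + U\right)}{8} = 6 + \frac{-271 + U}{8 \left(U + o\right)}$)
$\frac{1}{64047 + z{\left(p,a{\left(\left(-4\right) \left(-4\right) 6 \right)} K{\left(4 \right)} \right)}} = \frac{1}{64047 + \frac{-271 + 48 \cdot 118 + 49 \left(-4\right) \left(-4\right) 6 \cdot 4}{8 \left(\left(-4\right) \left(-4\right) 6 \cdot 4 + 118\right)}} = \frac{1}{64047 + \frac{-271 + 5664 + 49 \cdot 16 \cdot 6 \cdot 4}{8 \left(16 \cdot 6 \cdot 4 + 118\right)}} = \frac{1}{64047 + \frac{-271 + 5664 + 49 \cdot 96 \cdot 4}{8 \left(96 \cdot 4 + 118\right)}} = \frac{1}{64047 + \frac{-271 + 5664 + 49 \cdot 384}{8 \left(384 + 118\right)}} = \frac{1}{64047 + \frac{-271 + 5664 + 18816}{8 \cdot 502}} = \frac{1}{64047 + \frac{1}{8} \cdot \frac{1}{502} \cdot 24209} = \frac{1}{64047 + \frac{24209}{4016}} = \frac{1}{\frac{257236961}{4016}} = \frac{4016}{257236961}$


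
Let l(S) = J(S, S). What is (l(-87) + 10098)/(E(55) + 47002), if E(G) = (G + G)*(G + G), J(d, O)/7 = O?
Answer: 9489/59102 ≈ 0.16055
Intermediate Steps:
J(d, O) = 7*O
l(S) = 7*S
E(G) = 4*G² (E(G) = (2*G)*(2*G) = 4*G²)
(l(-87) + 10098)/(E(55) + 47002) = (7*(-87) + 10098)/(4*55² + 47002) = (-609 + 10098)/(4*3025 + 47002) = 9489/(12100 + 47002) = 9489/59102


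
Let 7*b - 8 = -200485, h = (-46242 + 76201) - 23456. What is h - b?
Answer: 245998/7 ≈ 35143.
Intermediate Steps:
h = 6503 (h = 29959 - 23456 = 6503)
b = -200477/7 (b = 8/7 + (1/7)*(-200485) = 8/7 - 200485/7 = -200477/7 ≈ -28640.)
h - b = 6503 - 1*(-200477/7) = 6503 + 200477/7 = 245998/7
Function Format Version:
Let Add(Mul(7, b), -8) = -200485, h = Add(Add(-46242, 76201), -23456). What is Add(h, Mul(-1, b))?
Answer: Rational(245998, 7) ≈ 35143.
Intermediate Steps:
h = 6503 (h = Add(29959, -23456) = 6503)
b = Rational(-200477, 7) (b = Add(Rational(8, 7), Mul(Rational(1, 7), -200485)) = Add(Rational(8, 7), Rational(-200485, 7)) = Rational(-200477, 7) ≈ -28640.)
Add(h, Mul(-1, b)) = Add(6503, Mul(-1, Rational(-200477, 7))) = Add(6503, Rational(200477, 7)) = Rational(245998, 7)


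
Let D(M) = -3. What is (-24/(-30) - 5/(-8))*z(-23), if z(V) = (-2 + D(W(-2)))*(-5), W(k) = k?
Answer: 285/8 ≈ 35.625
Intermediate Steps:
z(V) = 25 (z(V) = (-2 - 3)*(-5) = -5*(-5) = 25)
(-24/(-30) - 5/(-8))*z(-23) = (-24/(-30) - 5/(-8))*25 = (-24*(-1/30) - 5*(-⅛))*25 = (⅘ + 5/8)*25 = (57/40)*25 = 285/8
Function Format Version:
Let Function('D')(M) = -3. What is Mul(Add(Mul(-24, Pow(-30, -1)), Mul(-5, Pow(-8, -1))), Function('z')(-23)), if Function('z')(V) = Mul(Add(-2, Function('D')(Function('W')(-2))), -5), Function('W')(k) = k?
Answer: Rational(285, 8) ≈ 35.625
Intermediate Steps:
Function('z')(V) = 25 (Function('z')(V) = Mul(Add(-2, -3), -5) = Mul(-5, -5) = 25)
Mul(Add(Mul(-24, Pow(-30, -1)), Mul(-5, Pow(-8, -1))), Function('z')(-23)) = Mul(Add(Mul(-24, Pow(-30, -1)), Mul(-5, Pow(-8, -1))), 25) = Mul(Add(Mul(-24, Rational(-1, 30)), Mul(-5, Rational(-1, 8))), 25) = Mul(Add(Rational(4, 5), Rational(5, 8)), 25) = Mul(Rational(57, 40), 25) = Rational(285, 8)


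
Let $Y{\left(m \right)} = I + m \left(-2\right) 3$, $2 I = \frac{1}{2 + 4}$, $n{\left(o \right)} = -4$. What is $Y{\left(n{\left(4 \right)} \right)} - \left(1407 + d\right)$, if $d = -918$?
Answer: $- \frac{5579}{12} \approx -464.92$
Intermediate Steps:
$I = \frac{1}{12}$ ($I = \frac{1}{2 \left(2 + 4\right)} = \frac{1}{2 \cdot 6} = \frac{1}{2} \cdot \frac{1}{6} = \frac{1}{12} \approx 0.083333$)
$Y{\left(m \right)} = \frac{1}{12} - 6 m$ ($Y{\left(m \right)} = \frac{1}{12} + m \left(-2\right) 3 = \frac{1}{12} + - 2 m 3 = \frac{1}{12} - 6 m$)
$Y{\left(n{\left(4 \right)} \right)} - \left(1407 + d\right) = \left(\frac{1}{12} - -24\right) - \left(1407 - 918\right) = \left(\frac{1}{12} + 24\right) - 489 = \frac{289}{12} - 489 = - \frac{5579}{12}$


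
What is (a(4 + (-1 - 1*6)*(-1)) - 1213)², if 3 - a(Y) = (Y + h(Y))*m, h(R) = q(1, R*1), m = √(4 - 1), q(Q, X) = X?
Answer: 1465552 + 53240*√3 ≈ 1.5578e+6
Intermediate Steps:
m = √3 ≈ 1.7320
h(R) = R (h(R) = R*1 = R)
a(Y) = 3 - 2*Y*√3 (a(Y) = 3 - (Y + Y)*√3 = 3 - 2*Y*√3)
(a(4 + (-1 - 1*6)*(-1)) - 1213)² = ((3 - 2*(4 + (-1 - 1*6)*(-1))*√3) - 1213)² = ((3 - 2*(4 + (-1 - 6)*(-1))*√3) - 1213)² = ((3 - 2*(4 - 7*(-1))*√3) - 1213)² = ((3 - 2*(4 + 7)*√3) - 1213)² = ((3 - 2*11*√3) - 1213)² = ((3 - 22*√3) - 1213)² = (-1210 - 22*√3)²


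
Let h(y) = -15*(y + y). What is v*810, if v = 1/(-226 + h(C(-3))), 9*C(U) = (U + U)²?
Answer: -405/173 ≈ -2.3410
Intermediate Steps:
C(U) = 4*U²/9 (C(U) = (U + U)²/9 = (2*U)²/9 = (4*U²)/9 = 4*U²/9)
h(y) = -30*y
v = -1/346 (v = 1/(-226 - 40*(-3)²/3) = 1/(-226 - 40*9/3) = 1/(-226 - 30*4) = 1/(-226 - 120) = 1/(-346) = -1/346 ≈ -0.0028902)
v*810 = -1/346*810 = -405/173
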